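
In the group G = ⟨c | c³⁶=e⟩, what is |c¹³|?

Compute successive powers until reaching e:
  (c¹³)¹ = c¹³, (c¹³)² = c²⁶, (c¹³)³ = c³, (c¹³)⁴ = c¹⁶, (c¹³)⁵ = c²⁹, (c¹³)⁶ = c⁶, (c¹³)⁷ = c¹⁹, (c¹³)⁸ = c³², (c¹³)⁹ = c⁹, (c¹³)¹⁰ = c²², (c¹³)¹¹ = c³⁵, (c¹³)¹² = c¹², (c¹³)¹³ = c²⁵, (c¹³)¹⁴ = c², (c¹³)¹⁵ = c¹⁵, (c¹³)¹⁶ = c²⁸, (c¹³)¹⁷ = c⁵, (c¹³)¹⁸ = c¹⁸, (c¹³)¹⁹ = c³¹, (c¹³)²⁰ = c⁸, (c¹³)²¹ = c²¹, (c¹³)²² = c³⁴, (c¹³)²³ = c¹¹, (c¹³)²⁴ = c²⁴, (c¹³)²⁵ = c, (c¹³)²⁶ = c¹⁴, (c¹³)²⁷ = c²⁷, (c¹³)²⁸ = c⁴, (c¹³)²⁹ = c¹⁷, (c¹³)³⁰ = c³⁰, (c¹³)³¹ = c⁷, (c¹³)³² = c²⁰, (c¹³)³³ = c³³, (c¹³)³⁴ = c¹⁰, (c¹³)³⁵ = c²³, (c¹³)³⁶ = e.
The smallest positive k with (c¹³)ᵏ = e is 36.

Answer: 36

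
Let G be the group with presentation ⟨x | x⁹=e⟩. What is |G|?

G is generated by a single element, so G is cyclic. The relator gives x⁹ = e and no smaller power is forced to be e, so the 9 powers {e, x, x², x³, x⁴, x⁵, x⁶, x⁷, x⁸} are distinct. Hence |G| = 9.

Answer: 9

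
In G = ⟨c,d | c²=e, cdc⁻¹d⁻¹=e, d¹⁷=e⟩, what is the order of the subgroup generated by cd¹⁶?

|⟨cd¹⁶⟩| equals the order of cd¹⁶. Compute successive powers until reaching e:
  (cd¹⁶)¹ = cd¹⁶, (cd¹⁶)² = d¹⁵, (cd¹⁶)³ = cd¹⁴, (cd¹⁶)⁴ = d¹³, (cd¹⁶)⁵ = cd¹², (cd¹⁶)⁶ = d¹¹, (cd¹⁶)⁷ = cd¹⁰, (cd¹⁶)⁸ = d⁹, (cd¹⁶)⁹ = cd⁸, (cd¹⁶)¹⁰ = d⁷, (cd¹⁶)¹¹ = cd⁶, (cd¹⁶)¹² = d⁵, (cd¹⁶)¹³ = cd⁴, (cd¹⁶)¹⁴ = d³, (cd¹⁶)¹⁵ = cd², (cd¹⁶)¹⁶ = d, (cd¹⁶)¹⁷ = c, (cd¹⁶)¹⁸ = d¹⁶, (cd¹⁶)¹⁹ = cd¹⁵, (cd¹⁶)²⁰ = d¹⁴, (cd¹⁶)²¹ = cd¹³, (cd¹⁶)²² = d¹², (cd¹⁶)²³ = cd¹¹, (cd¹⁶)²⁴ = d¹⁰, (cd¹⁶)²⁵ = cd⁹, (cd¹⁶)²⁶ = d⁸, (cd¹⁶)²⁷ = cd⁷, (cd¹⁶)²⁸ = d⁶, (cd¹⁶)²⁹ = cd⁵, (cd¹⁶)³⁰ = d⁴, (cd¹⁶)³¹ = cd³, (cd¹⁶)³² = d², (cd¹⁶)³³ = cd, (cd¹⁶)³⁴ = e.
The smallest positive k with (cd¹⁶)ᵏ = e is 34, so |⟨cd¹⁶⟩| = 34.

Answer: 34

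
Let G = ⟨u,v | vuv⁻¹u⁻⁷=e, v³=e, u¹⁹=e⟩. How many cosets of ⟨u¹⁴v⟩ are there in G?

First find ord(u¹⁴v) by computing successive powers:
  (u¹⁴v)¹ = u¹⁴v, (u¹⁴v)² = u¹⁷v², (u¹⁴v)³ = e.
So |⟨u¹⁴v⟩| = ord(u¹⁴v) = 3. With |G| = 57, by Lagrange [G : ⟨u¹⁴v⟩] = 57/3 = 19.

Answer: 19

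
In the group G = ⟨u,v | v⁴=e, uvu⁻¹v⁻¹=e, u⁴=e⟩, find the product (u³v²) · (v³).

Compute (u³v²) · (v³) by multiplying left to right and reducing via the relations at each step:
  (u³v²) · v³ = u³v

Answer: u³v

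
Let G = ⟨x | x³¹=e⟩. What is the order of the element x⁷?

Compute successive powers until reaching e:
  (x⁷)¹ = x⁷, (x⁷)² = x¹⁴, (x⁷)³ = x²¹, (x⁷)⁴ = x²⁸, (x⁷)⁵ = x⁴, (x⁷)⁶ = x¹¹, (x⁷)⁷ = x¹⁸, (x⁷)⁸ = x²⁵, (x⁷)⁹ = x, (x⁷)¹⁰ = x⁸, (x⁷)¹¹ = x¹⁵, (x⁷)¹² = x²², (x⁷)¹³ = x²⁹, (x⁷)¹⁴ = x⁵, (x⁷)¹⁵ = x¹², (x⁷)¹⁶ = x¹⁹, (x⁷)¹⁷ = x²⁶, (x⁷)¹⁸ = x², (x⁷)¹⁹ = x⁹, (x⁷)²⁰ = x¹⁶, (x⁷)²¹ = x²³, (x⁷)²² = x³⁰, (x⁷)²³ = x⁶, (x⁷)²⁴ = x¹³, (x⁷)²⁵ = x²⁰, (x⁷)²⁶ = x²⁷, (x⁷)²⁷ = x³, (x⁷)²⁸ = x¹⁰, (x⁷)²⁹ = x¹⁷, (x⁷)³⁰ = x²⁴, (x⁷)³¹ = e.
The smallest positive k with (x⁷)ᵏ = e is 31.

Answer: 31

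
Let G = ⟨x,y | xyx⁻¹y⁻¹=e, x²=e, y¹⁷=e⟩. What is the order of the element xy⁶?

Compute successive powers until reaching e:
  (xy⁶)¹ = xy⁶, (xy⁶)² = y¹², (xy⁶)³ = xy, (xy⁶)⁴ = y⁷, (xy⁶)⁵ = xy¹³, (xy⁶)⁶ = y², (xy⁶)⁷ = xy⁸, (xy⁶)⁸ = y¹⁴, (xy⁶)⁹ = xy³, (xy⁶)¹⁰ = y⁹, (xy⁶)¹¹ = xy¹⁵, (xy⁶)¹² = y⁴, (xy⁶)¹³ = xy¹⁰, (xy⁶)¹⁴ = y¹⁶, (xy⁶)¹⁵ = xy⁵, (xy⁶)¹⁶ = y¹¹, (xy⁶)¹⁷ = x, (xy⁶)¹⁸ = y⁶, (xy⁶)¹⁹ = xy¹², (xy⁶)²⁰ = y, (xy⁶)²¹ = xy⁷, (xy⁶)²² = y¹³, (xy⁶)²³ = xy², (xy⁶)²⁴ = y⁸, (xy⁶)²⁵ = xy¹⁴, (xy⁶)²⁶ = y³, (xy⁶)²⁷ = xy⁹, (xy⁶)²⁸ = y¹⁵, (xy⁶)²⁹ = xy⁴, (xy⁶)³⁰ = y¹⁰, (xy⁶)³¹ = xy¹⁶, (xy⁶)³² = y⁵, (xy⁶)³³ = xy¹¹, (xy⁶)³⁴ = e.
The smallest positive k with (xy⁶)ᵏ = e is 34.

Answer: 34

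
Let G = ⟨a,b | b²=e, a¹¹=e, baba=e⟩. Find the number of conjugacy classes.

The conjugacy classes (representative and size) are:
  [e] (size 1), [a¹⁰] (size 2), [a²] (size 2), [a³] (size 2), [a⁷] (size 2), [a⁶] (size 2), [a²b] (size 11).
Class equation: 1 + 2 + 2 + 2 + 2 + 2 + 11 = 22 = |G|. So G has 7 conjugacy classes.

Answer: 7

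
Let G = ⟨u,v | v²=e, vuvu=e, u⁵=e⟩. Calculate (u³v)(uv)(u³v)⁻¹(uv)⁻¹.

[(u³v), (uv)] = (u³v)·(uv)·(u³v)⁻¹·(uv)⁻¹.
  (u³v) · (uv) = u²
  (u²) · (u³v) = v
  v · (uv) = u⁴

Answer: u⁴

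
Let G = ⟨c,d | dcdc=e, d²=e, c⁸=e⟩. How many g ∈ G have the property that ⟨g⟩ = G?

⟨g⟩ = G would require ord(g) = |G| = 16, but the maximum element order in G is 8 < 16. So G is not cyclic and no single element generates it: the count is 0.

Answer: 0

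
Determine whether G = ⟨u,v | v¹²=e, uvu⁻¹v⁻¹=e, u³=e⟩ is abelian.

Each pair of generators commutes: u·v = uv = v·u. Since the generators pairwise commute, every element of G commutes with every other, so G is abelian.

Answer: Yes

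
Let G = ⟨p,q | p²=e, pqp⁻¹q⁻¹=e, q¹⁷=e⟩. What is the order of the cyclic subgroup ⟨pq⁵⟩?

|⟨pq⁵⟩| equals the order of pq⁵. Compute successive powers until reaching e:
  (pq⁵)¹ = pq⁵, (pq⁵)² = q¹⁰, (pq⁵)³ = pq¹⁵, (pq⁵)⁴ = q³, (pq⁵)⁵ = pq⁸, (pq⁵)⁶ = q¹³, (pq⁵)⁷ = pq, (pq⁵)⁸ = q⁶, (pq⁵)⁹ = pq¹¹, (pq⁵)¹⁰ = q¹⁶, (pq⁵)¹¹ = pq⁴, (pq⁵)¹² = q⁹, (pq⁵)¹³ = pq¹⁴, (pq⁵)¹⁴ = q², (pq⁵)¹⁵ = pq⁷, (pq⁵)¹⁶ = q¹², (pq⁵)¹⁷ = p, (pq⁵)¹⁸ = q⁵, (pq⁵)¹⁹ = pq¹⁰, (pq⁵)²⁰ = q¹⁵, (pq⁵)²¹ = pq³, (pq⁵)²² = q⁸, (pq⁵)²³ = pq¹³, (pq⁵)²⁴ = q, (pq⁵)²⁵ = pq⁶, (pq⁵)²⁶ = q¹¹, (pq⁵)²⁷ = pq¹⁶, (pq⁵)²⁸ = q⁴, (pq⁵)²⁹ = pq⁹, (pq⁵)³⁰ = q¹⁴, (pq⁵)³¹ = pq², (pq⁵)³² = q⁷, (pq⁵)³³ = pq¹², (pq⁵)³⁴ = e.
The smallest positive k with (pq⁵)ᵏ = e is 34, so |⟨pq⁵⟩| = 34.

Answer: 34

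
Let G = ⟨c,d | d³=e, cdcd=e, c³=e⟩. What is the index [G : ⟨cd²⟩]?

First find ord(cd²) by computing successive powers:
  (cd²)¹ = cd², (cd²)² = dc², (cd²)³ = e.
So |⟨cd²⟩| = ord(cd²) = 3. With |G| = 12, by Lagrange [G : ⟨cd²⟩] = 12/3 = 4.

Answer: 4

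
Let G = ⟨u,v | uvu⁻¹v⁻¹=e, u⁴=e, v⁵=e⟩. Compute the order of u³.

Compute successive powers until reaching e:
  (u³)¹ = u³, (u³)² = u², (u³)³ = u, (u³)⁴ = e.
The smallest positive k with (u³)ᵏ = e is 4.

Answer: 4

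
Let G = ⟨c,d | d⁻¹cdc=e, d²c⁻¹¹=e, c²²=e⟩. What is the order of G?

Enumerate words in the generators, reducing via the relations: the distinct elements are
  {c, d, e, cd, c², c³, c⁴, c⁵, c⁶, c⁷, c⁸, c⁹, c²d, c²¹, c²⁰, c³d, c¹², c¹³, c¹¹, c¹⁰, c¹⁴, c¹⁵, c¹⁶, c¹⁷, c¹⁸, c¹⁹, c⁴d, c⁵d, c⁶d, c⁷d, c⁸d, c⁹d, d⁻¹, cd⁻¹, c¹⁰d, c²d⁻¹, c³d⁻¹, c⁴d⁻¹, c⁵d⁻¹, c⁶d⁻¹, c⁷d⁻¹, c⁸d⁻¹, c⁹d⁻¹, c¹⁰d⁻¹}.
No further products give new elements, so |G| = 44.

Answer: 44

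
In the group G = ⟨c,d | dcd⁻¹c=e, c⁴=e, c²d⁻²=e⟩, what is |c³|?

Compute successive powers until reaching e:
  (c³)¹ = c³, (c³)² = c², (c³)³ = c, (c³)⁴ = e.
The smallest positive k with (c³)ᵏ = e is 4.

Answer: 4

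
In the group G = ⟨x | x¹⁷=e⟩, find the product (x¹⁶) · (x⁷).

Compute (x¹⁶) · (x⁷) by multiplying left to right and reducing via the relations at each step:
  (x¹⁶) · x⁷ = x⁶

Answer: x⁶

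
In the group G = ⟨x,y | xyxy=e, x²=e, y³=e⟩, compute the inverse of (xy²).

The order of (xy²) is 2 (smallest k with (xy²)ᵏ = e), so (xy²)⁻¹ = (xy²)¹ = xy².
Check: (xy²) · (xy²) → (xy²) · x = y;   y · y² = e, giving e as required.

Answer: xy²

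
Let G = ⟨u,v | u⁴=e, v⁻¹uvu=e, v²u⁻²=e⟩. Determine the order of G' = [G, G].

G' = [G, G] is generated by all commutators. The generator-pair commutators are: [u, v] = u².
The subgroup they normally generate is {e, u²}, of order 2.
Check: |G/G'| = 8/2 = 4 is the order of the abelianisation.

Answer: 2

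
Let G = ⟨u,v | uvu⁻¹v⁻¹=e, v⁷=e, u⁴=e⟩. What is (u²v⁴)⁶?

Compute successive powers of (u²v⁴), reducing at each step:
  (u²v⁴)²: (u²v⁴) · u² = v⁴;   (v⁴) · v⁴ = v
  (u²v⁴)³: v · u² = u²v;   (u²v) · v⁴ = u²v⁵
  (u²v⁴)⁴: (u²v⁵) · u² = v⁵;   (v⁵) · v⁴ = v²
  (u²v⁴)⁵: (v²) · u² = u²v²;   (u²v²) · v⁴ = u²v⁶
  (u²v⁴)⁶: (u²v⁶) · u² = v⁶;   (v⁶) · v⁴ = v³

Answer: v³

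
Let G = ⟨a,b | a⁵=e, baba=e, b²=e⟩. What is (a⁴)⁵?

Compute successive powers of (a⁴), reducing at each step:
  (a⁴)²: (a⁴) · a⁴ = a³
  (a⁴)³: (a³) · a⁴ = a²
  (a⁴)⁴: (a²) · a⁴ = a
  (a⁴)⁵: a · a⁴ = e

Answer: e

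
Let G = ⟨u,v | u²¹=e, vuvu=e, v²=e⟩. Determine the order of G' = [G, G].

G' = [G, G] is generated by all commutators. The generator-pair commutators are: [u, v] = u².
The subgroup they normally generate is {e, u, u², u³, u⁴, u⁵, u⁶, u⁷, u⁸, u⁹, u¹⁰, u¹¹, u¹², u¹³, u¹⁴, u¹⁵, u¹⁶, u¹⁷, u¹⁸, u¹⁹, u²⁰}, of order 21.
Check: |G/G'| = 42/21 = 2 is the order of the abelianisation.

Answer: 21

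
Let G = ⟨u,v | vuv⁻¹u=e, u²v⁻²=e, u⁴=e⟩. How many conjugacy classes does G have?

The conjugacy classes (representative and size) are:
  [e] (size 1), [u³] (size 2), [u²] (size 1), [v⁻¹] (size 2), [uv] (size 2).
Class equation: 1 + 2 + 1 + 2 + 2 = 8 = |G|. So G has 5 conjugacy classes.

Answer: 5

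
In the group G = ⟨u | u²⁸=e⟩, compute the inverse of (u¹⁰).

The order of (u¹⁰) is 14 (smallest k with (u¹⁰)ᵏ = e), so (u¹⁰)⁻¹ = (u¹⁰)¹³ = u¹⁸.
Check: (u¹⁰) · (u¹⁸) → (u¹⁰) · u¹⁸ = e, giving e as required.

Answer: u¹⁸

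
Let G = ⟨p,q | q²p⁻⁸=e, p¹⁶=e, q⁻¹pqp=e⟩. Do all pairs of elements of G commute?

p·q = pq but q·p = p⁷q⁻¹, so p·q ≠ q·p and G is not abelian.

Answer: No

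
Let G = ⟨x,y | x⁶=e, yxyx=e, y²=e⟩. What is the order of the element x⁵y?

Compute successive powers until reaching e:
  (x⁵y)¹ = x⁵y, (x⁵y)² = e.
The smallest positive k with (x⁵y)ᵏ = e is 2.

Answer: 2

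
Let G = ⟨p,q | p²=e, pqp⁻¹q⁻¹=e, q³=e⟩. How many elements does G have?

Enumerate words in the generators, reducing via the relations: the distinct elements are
  {e, p, q, pq, q², pq²}.
No further products give new elements, so |G| = 6.

Answer: 6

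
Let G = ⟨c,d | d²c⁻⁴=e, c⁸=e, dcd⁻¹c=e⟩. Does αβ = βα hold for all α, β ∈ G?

c·d = cd but d·c = c³d⁻¹, so c·d ≠ d·c and G is not abelian.

Answer: No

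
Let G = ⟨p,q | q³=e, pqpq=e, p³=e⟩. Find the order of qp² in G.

Compute successive powers until reaching e:
  (qp²)¹ = qp², (qp²)² = pq², (qp²)³ = e.
The smallest positive k with (qp²)ᵏ = e is 3.

Answer: 3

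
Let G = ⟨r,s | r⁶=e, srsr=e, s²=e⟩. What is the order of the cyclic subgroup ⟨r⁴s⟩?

|⟨r⁴s⟩| equals the order of r⁴s. Compute successive powers until reaching e:
  (r⁴s)¹ = r⁴s, (r⁴s)² = e.
The smallest positive k with (r⁴s)ᵏ = e is 2, so |⟨r⁴s⟩| = 2.

Answer: 2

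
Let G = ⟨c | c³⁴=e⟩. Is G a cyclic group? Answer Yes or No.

|G| = 34. The element c has order 34 (its powers give 34 distinct elements), so ⟨c⟩ = G and G is cyclic.

Answer: Yes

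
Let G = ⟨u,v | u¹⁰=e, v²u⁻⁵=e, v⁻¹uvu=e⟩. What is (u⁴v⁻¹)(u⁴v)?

Compute (u⁴v⁻¹) · (u⁴v) by multiplying left to right and reducing via the relations at each step:
  (u⁴v⁻¹) · u⁴ = v⁻¹
  (v⁻¹) · v = e

Answer: e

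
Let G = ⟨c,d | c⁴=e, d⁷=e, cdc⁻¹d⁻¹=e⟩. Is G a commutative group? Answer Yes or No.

Each pair of generators commutes: c·d = cd = d·c. Since the generators pairwise commute, every element of G commutes with every other, so G is abelian.

Answer: Yes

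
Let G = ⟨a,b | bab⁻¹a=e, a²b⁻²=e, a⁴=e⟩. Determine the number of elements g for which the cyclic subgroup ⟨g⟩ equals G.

⟨g⟩ = G would require ord(g) = |G| = 8, but the maximum element order in G is 4 < 8. So G is not cyclic and no single element generates it: the count is 0.

Answer: 0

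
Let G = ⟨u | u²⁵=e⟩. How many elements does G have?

G is generated by a single element, so G is cyclic. The relator gives u²⁵ = e and no smaller power is forced to be e, so the 25 powers {e, u, u², u³, u⁴, u⁵, u⁶, u⁷, u⁸, u⁹, u²², u²³, u²¹, u²⁰, u²⁴, u¹², u¹³, u¹¹, u¹⁰, u¹⁴, u¹⁵, u¹⁶, u¹⁷, u¹⁸, u¹⁹} are distinct. Hence |G| = 25.

Answer: 25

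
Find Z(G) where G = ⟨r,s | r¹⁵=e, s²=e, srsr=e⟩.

An element z ∈ Z(G) iff z commutes with every generator.
For example e is central: e·r = r = r·e; e·s = s = s·e.
Whereas r ∉ Z(G) since r·s = rs ≠ r¹⁴s = s·r.
Checking each of the 30 elements this way gives Z(G) = {e}, of order 1.

Answer: {e}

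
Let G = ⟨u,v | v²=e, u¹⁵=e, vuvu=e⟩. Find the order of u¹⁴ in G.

Compute successive powers until reaching e:
  (u¹⁴)¹ = u¹⁴, (u¹⁴)² = u¹³, (u¹⁴)³ = u¹², (u¹⁴)⁴ = u¹¹, (u¹⁴)⁵ = u¹⁰, (u¹⁴)⁶ = u⁹, (u¹⁴)⁷ = u⁸, (u¹⁴)⁸ = u⁷, (u¹⁴)⁹ = u⁶, (u¹⁴)¹⁰ = u⁵, (u¹⁴)¹¹ = u⁴, (u¹⁴)¹² = u³, (u¹⁴)¹³ = u², (u¹⁴)¹⁴ = u, (u¹⁴)¹⁵ = e.
The smallest positive k with (u¹⁴)ᵏ = e is 15.

Answer: 15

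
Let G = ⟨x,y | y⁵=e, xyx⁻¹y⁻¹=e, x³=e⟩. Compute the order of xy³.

Compute successive powers until reaching e:
  (xy³)¹ = xy³, (xy³)² = x²y, (xy³)³ = y⁴, (xy³)⁴ = xy², (xy³)⁵ = x², (xy³)⁶ = y³, (xy³)⁷ = xy, (xy³)⁸ = x²y⁴, (xy³)⁹ = y², (xy³)¹⁰ = x, (xy³)¹¹ = x²y³, (xy³)¹² = y, (xy³)¹³ = xy⁴, (xy³)¹⁴ = x²y², (xy³)¹⁵ = e.
The smallest positive k with (xy³)ᵏ = e is 15.

Answer: 15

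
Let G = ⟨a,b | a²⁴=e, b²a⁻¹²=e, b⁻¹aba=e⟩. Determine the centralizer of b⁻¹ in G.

⟨b⁻¹⟩ ⊆ C_G(b⁻¹) since powers of b⁻¹ commute with b⁻¹; so |C_G(b⁻¹)| ≥ |⟨b⁻¹⟩| = 4.
By orbit–stabilizer, |C_G(b⁻¹)| = |G| / |conj. class of b⁻¹| = 48 / 12 = 4.
The 4 elements commuting with b⁻¹ are {e, a¹², b, b⁻¹}.

Answer: {e, a¹², b, b⁻¹}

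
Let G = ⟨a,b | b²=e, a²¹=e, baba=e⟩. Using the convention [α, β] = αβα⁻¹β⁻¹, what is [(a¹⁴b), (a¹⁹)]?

[(a¹⁴b), (a¹⁹)] = (a¹⁴b)·(a¹⁹)·(a¹⁴b)⁻¹·(a¹⁹)⁻¹.
  (a¹⁴b) · (a¹⁹) = a¹⁶b
  (a¹⁶b) · (a¹⁴b) = a²
  (a²) · (a²) = a⁴

Answer: a⁴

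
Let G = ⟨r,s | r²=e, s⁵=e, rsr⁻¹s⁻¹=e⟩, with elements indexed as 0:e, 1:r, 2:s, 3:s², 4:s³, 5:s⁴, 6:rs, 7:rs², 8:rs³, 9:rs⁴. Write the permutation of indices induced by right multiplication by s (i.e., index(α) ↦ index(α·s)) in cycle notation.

(0 2 3 4 5)(1 6 7 8 9)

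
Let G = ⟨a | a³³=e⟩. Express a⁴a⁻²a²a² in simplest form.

Multiply left to right, reducing at each step:
  (a⁴) · a⁻² = a²
  (a²) · a² = a⁴
  (a⁴) · a² = a⁶

Answer: a⁶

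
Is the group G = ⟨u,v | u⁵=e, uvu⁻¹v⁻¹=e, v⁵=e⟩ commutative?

Each pair of generators commutes: u·v = uv = v·u. Since the generators pairwise commute, every element of G commutes with every other, so G is abelian.

Answer: Yes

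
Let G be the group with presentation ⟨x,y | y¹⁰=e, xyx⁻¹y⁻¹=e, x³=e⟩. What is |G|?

Enumerate words in the generators, reducing via the relations: the distinct elements are
  {e, x, y, xy, x², y², y³, y⁴, y⁵, y⁶, y⁷, y⁸, y⁹, xy², xy³, xy⁴, xy⁵, xy⁶, xy⁷, xy⁸, xy⁹, x²y, x²y², x²y³, x²y⁴, x²y⁵, x²y⁶, x²y⁷, x²y⁸, x²y⁹}.
No further products give new elements, so |G| = 30.

Answer: 30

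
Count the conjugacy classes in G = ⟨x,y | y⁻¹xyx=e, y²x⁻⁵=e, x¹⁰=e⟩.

The conjugacy classes (representative and size) are:
  [e] (size 1), [x] (size 2), [x⁸] (size 2), [x⁷] (size 2), [x⁴] (size 2), [x⁵] (size 1), [x⁴y] (size 5), [x²y⁻¹] (size 5).
Class equation: 1 + 2 + 2 + 2 + 2 + 1 + 5 + 5 = 20 = |G|. So G has 8 conjugacy classes.

Answer: 8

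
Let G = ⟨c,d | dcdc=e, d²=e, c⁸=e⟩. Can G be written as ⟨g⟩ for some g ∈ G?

Every cyclic group is abelian. But c·d = cd while d·c = c⁷d, so c·d ≠ d·c and G is not abelian. Hence G is not cyclic.

Answer: No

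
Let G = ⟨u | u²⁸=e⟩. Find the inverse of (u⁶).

The order of (u⁶) is 14 (smallest k with (u⁶)ᵏ = e), so (u⁶)⁻¹ = (u⁶)¹³ = u²².
Check: (u⁶) · (u²²) → (u⁶) · u²² = e, giving e as required.

Answer: u²²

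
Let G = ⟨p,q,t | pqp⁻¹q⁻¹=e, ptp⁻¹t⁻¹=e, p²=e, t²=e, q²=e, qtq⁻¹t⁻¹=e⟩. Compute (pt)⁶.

Compute successive powers of (pt), reducing at each step:
  (pt)²: (pt) · p = t;   t · t = e
  (pt)³: e · p = p;   p · t = pt
  (pt)⁴: (pt) · p = t;   t · t = e
  (pt)⁵: e · p = p;   p · t = pt
  (pt)⁶: (pt) · p = t;   t · t = e

Answer: e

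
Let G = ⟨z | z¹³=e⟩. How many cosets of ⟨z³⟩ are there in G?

First find ord(z³) by computing successive powers:
  (z³)¹ = z³, (z³)² = z⁶, (z³)³ = z⁹, (z³)⁴ = z¹², (z³)⁵ = z², (z³)⁶ = z⁵, (z³)⁷ = z⁸, (z³)⁸ = z¹¹, (z³)⁹ = z, (z³)¹⁰ = z⁴, (z³)¹¹ = z⁷, (z³)¹² = z¹⁰, (z³)¹³ = e.
So |⟨z³⟩| = ord(z³) = 13. With |G| = 13, by Lagrange [G : ⟨z³⟩] = 13/13 = 1.

Answer: 1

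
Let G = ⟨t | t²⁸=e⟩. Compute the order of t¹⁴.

Compute successive powers until reaching e:
  (t¹⁴)¹ = t¹⁴, (t¹⁴)² = e.
The smallest positive k with (t¹⁴)ᵏ = e is 2.

Answer: 2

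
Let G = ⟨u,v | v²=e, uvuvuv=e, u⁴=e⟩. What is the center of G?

An element z ∈ Z(G) iff z commutes with every generator.
For example e is central: e·u = u = u·e; e·v = v = v·e.
Whereas u ∉ Z(G) since u·v = uv ≠ vu = v·u.
Checking each of the 24 elements this way gives Z(G) = {e}, of order 1.

Answer: {e}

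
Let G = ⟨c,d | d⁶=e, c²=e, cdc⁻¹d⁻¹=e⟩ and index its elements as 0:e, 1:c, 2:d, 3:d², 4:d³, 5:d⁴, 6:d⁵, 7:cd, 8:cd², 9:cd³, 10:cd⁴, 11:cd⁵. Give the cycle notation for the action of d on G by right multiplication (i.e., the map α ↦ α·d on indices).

(0 2 3 4 5 6)(1 7 8 9 10 11)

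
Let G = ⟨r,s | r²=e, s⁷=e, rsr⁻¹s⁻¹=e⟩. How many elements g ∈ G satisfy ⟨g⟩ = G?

G is cyclic of order 14. An element generates G iff its order is 14, and a cyclic group of order 14 has exactly φ(14) = 6 such elements.

Answer: 6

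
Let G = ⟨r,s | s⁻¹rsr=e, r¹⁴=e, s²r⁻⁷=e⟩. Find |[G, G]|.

G' = [G, G] is generated by all commutators. The generator-pair commutators are: [r, s] = r².
The subgroup they normally generate is {e, r², r⁴, r⁶, r⁸, r¹⁰, r¹²}, of order 7.
Check: |G/G'| = 28/7 = 4 is the order of the abelianisation.

Answer: 7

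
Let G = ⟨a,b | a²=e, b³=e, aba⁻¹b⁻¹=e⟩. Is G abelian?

Each pair of generators commutes: a·b = ab = b·a. Since the generators pairwise commute, every element of G commutes with every other, so G is abelian.

Answer: Yes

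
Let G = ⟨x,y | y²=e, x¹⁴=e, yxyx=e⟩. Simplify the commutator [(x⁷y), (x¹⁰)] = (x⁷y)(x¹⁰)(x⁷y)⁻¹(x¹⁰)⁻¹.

[(x⁷y), (x¹⁰)] = (x⁷y)·(x¹⁰)·(x⁷y)⁻¹·(x¹⁰)⁻¹.
  (x⁷y) · (x¹⁰) = x¹¹y
  (x¹¹y) · (x⁷y) = x⁴
  (x⁴) · (x⁴) = x⁸

Answer: x⁸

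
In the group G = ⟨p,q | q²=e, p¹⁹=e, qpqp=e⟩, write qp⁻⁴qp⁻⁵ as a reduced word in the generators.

Multiply left to right, reducing at each step:
  q · p⁻⁴ = p⁴q
  (p⁴q) · q = p⁴
  (p⁴) · p⁻⁵ = p¹⁸

Answer: p¹⁸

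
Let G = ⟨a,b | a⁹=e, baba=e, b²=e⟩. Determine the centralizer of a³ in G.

⟨a³⟩ ⊆ C_G(a³) since powers of a³ commute with a³; so |C_G(a³)| ≥ |⟨a³⟩| = 3.
By orbit–stabilizer, |C_G(a³)| = |G| / |conj. class of a³| = 18 / 2 = 9.
The 9 elements commuting with a³ are {e, a, a², a³, a⁴, a⁵, a⁶, a⁷, a⁸}.

Answer: {e, a, a², a³, a⁴, a⁵, a⁶, a⁷, a⁸}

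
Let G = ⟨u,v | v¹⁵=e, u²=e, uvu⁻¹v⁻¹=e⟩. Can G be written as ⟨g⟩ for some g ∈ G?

|G| = 30. The element uv has order 30 (its powers give 30 distinct elements), so ⟨uv⟩ = G and G is cyclic.

Answer: Yes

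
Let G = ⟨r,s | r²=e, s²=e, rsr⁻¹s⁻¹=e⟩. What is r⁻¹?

The order of r is 2 (smallest k with rᵏ = e), so r⁻¹ = r¹ = r.
Check: r · r → r · r = e, giving e as required.

Answer: r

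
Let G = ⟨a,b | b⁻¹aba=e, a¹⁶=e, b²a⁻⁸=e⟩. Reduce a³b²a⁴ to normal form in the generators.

Multiply left to right, reducing at each step:
  (a³) · b² = a¹¹
  (a¹¹) · a⁴ = a¹⁵

Answer: a¹⁵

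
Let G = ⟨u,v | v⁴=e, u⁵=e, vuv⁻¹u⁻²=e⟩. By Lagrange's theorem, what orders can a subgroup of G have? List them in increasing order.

|G| = 20 = 2² · 5. By Lagrange's theorem the order of any subgroup divides 20; the divisors of 20 are 1, 2, 4, 5, 10, 20.

Answer: 1, 2, 4, 5, 10, 20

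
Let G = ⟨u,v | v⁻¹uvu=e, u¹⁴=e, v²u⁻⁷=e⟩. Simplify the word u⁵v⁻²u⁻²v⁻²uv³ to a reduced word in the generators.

Multiply left to right, reducing at each step:
  (u⁵) · v⁻² = u¹²
  (u¹²) · u⁻² = u¹⁰
  (u¹⁰) · v⁻² = u³
  (u³) · u = u⁴
  (u⁴) · v³ = u⁴v⁻¹

Answer: u⁴v⁻¹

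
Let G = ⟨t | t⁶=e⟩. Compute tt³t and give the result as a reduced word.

Multiply left to right, reducing at each step:
  t · t³ = t⁴
  (t⁴) · t = t⁵

Answer: t⁵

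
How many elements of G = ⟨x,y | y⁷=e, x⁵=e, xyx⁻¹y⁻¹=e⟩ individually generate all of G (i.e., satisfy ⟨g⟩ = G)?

G is cyclic of order 35. An element generates G iff its order is 35, and a cyclic group of order 35 has exactly φ(35) = 24 such elements.

Answer: 24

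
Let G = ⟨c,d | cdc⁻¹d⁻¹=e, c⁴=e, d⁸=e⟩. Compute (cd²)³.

Compute successive powers of (cd²), reducing at each step:
  (cd²)²: (cd²) · c = c²d²;   (c²d²) · d² = c²d⁴
  (cd²)³: (c²d⁴) · c = c³d⁴;   (c³d⁴) · d² = c³d⁶

Answer: c³d⁶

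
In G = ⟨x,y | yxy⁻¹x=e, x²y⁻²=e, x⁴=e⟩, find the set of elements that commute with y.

⟨y⟩ ⊆ C_G(y) since powers of y commute with y; so |C_G(y)| ≥ |⟨y⟩| = 4.
By orbit–stabilizer, |C_G(y)| = |G| / |conj. class of y| = 8 / 2 = 4.
The 4 elements commuting with y are {e, x², y, y⁻¹}.

Answer: {e, x², y, y⁻¹}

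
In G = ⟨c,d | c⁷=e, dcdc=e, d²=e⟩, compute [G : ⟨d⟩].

First find ord(d) by computing successive powers:
  d¹ = d, d² = e.
So |⟨d⟩| = ord(d) = 2. With |G| = 14, by Lagrange [G : ⟨d⟩] = 14/2 = 7.

Answer: 7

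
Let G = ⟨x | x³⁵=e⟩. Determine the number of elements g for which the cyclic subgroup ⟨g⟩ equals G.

G is cyclic of order 35. An element generates G iff its order is 35, and a cyclic group of order 35 has exactly φ(35) = 24 such elements.

Answer: 24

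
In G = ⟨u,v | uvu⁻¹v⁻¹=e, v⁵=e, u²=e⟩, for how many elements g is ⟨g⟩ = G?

G is cyclic of order 10. An element generates G iff its order is 10, and a cyclic group of order 10 has exactly φ(10) = 4 such elements.

Answer: 4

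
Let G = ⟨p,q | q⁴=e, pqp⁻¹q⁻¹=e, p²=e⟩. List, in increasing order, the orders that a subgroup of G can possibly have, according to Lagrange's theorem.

|G| = 8 = 2³. By Lagrange's theorem the order of any subgroup divides 8; the divisors of 8 are 1, 2, 4, 8.

Answer: 1, 2, 4, 8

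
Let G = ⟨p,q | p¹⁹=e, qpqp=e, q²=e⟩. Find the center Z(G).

An element z ∈ Z(G) iff z commutes with every generator.
For example e is central: e·p = p = p·e; e·q = q = q·e.
Whereas p ∉ Z(G) since p·q = pq ≠ p¹⁸q = q·p.
Checking each of the 38 elements this way gives Z(G) = {e}, of order 1.

Answer: {e}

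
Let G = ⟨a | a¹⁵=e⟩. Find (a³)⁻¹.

The order of (a³) is 5 (smallest k with (a³)ᵏ = e), so (a³)⁻¹ = (a³)⁴ = a¹².
Check: (a³) · (a¹²) → (a³) · a¹² = e, giving e as required.

Answer: a¹²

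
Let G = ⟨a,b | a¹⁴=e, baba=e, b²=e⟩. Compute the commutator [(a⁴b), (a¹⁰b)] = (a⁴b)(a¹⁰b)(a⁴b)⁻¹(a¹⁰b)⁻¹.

[(a⁴b), (a¹⁰b)] = (a⁴b)·(a¹⁰b)·(a⁴b)⁻¹·(a¹⁰b)⁻¹.
  (a⁴b) · (a¹⁰b) = a⁸
  (a⁸) · (a⁴b) = a¹²b
  (a¹²b) · (a¹⁰b) = a²

Answer: a²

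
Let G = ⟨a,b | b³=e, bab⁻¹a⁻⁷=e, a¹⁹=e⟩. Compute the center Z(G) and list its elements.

An element z ∈ Z(G) iff z commutes with every generator.
For example e is central: e·a = a = a·e; e·b = b = b·e.
Whereas a ∉ Z(G) since a·b = ab ≠ a⁷b = b·a.
Checking each of the 57 elements this way gives Z(G) = {e}, of order 1.

Answer: {e}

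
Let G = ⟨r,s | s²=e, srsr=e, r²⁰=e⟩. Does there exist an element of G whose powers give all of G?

Every cyclic group is abelian. But r·s = rs while s·r = r¹⁹s, so r·s ≠ s·r and G is not abelian. Hence G is not cyclic.

Answer: No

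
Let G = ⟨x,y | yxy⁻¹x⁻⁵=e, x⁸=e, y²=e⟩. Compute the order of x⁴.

Compute successive powers until reaching e:
  (x⁴)¹ = x⁴, (x⁴)² = e.
The smallest positive k with (x⁴)ᵏ = e is 2.

Answer: 2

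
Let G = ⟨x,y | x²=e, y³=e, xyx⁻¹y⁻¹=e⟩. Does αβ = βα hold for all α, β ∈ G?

Each pair of generators commutes: x·y = xy = y·x. Since the generators pairwise commute, every element of G commutes with every other, so G is abelian.

Answer: Yes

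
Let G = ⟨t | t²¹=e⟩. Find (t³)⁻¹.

The order of (t³) is 7 (smallest k with (t³)ᵏ = e), so (t³)⁻¹ = (t³)⁶ = t¹⁸.
Check: (t³) · (t¹⁸) → (t³) · t¹⁸ = e, giving e as required.

Answer: t¹⁸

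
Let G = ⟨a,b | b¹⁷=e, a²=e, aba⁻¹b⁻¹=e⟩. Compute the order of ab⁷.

Compute successive powers until reaching e:
  (ab⁷)¹ = ab⁷, (ab⁷)² = b¹⁴, (ab⁷)³ = ab⁴, (ab⁷)⁴ = b¹¹, (ab⁷)⁵ = ab, (ab⁷)⁶ = b⁸, (ab⁷)⁷ = ab¹⁵, (ab⁷)⁸ = b⁵, (ab⁷)⁹ = ab¹², (ab⁷)¹⁰ = b², (ab⁷)¹¹ = ab⁹, (ab⁷)¹² = b¹⁶, (ab⁷)¹³ = ab⁶, (ab⁷)¹⁴ = b¹³, (ab⁷)¹⁵ = ab³, (ab⁷)¹⁶ = b¹⁰, (ab⁷)¹⁷ = a, (ab⁷)¹⁸ = b⁷, (ab⁷)¹⁹ = ab¹⁴, (ab⁷)²⁰ = b⁴, (ab⁷)²¹ = ab¹¹, (ab⁷)²² = b, (ab⁷)²³ = ab⁸, (ab⁷)²⁴ = b¹⁵, (ab⁷)²⁵ = ab⁵, (ab⁷)²⁶ = b¹², (ab⁷)²⁷ = ab², (ab⁷)²⁸ = b⁹, (ab⁷)²⁹ = ab¹⁶, (ab⁷)³⁰ = b⁶, (ab⁷)³¹ = ab¹³, (ab⁷)³² = b³, (ab⁷)³³ = ab¹⁰, (ab⁷)³⁴ = e.
The smallest positive k with (ab⁷)ᵏ = e is 34.

Answer: 34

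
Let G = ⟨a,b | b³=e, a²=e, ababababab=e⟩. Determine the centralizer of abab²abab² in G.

⟨abab²abab²⟩ ⊆ C_G(abab²abab²) since powers of abab²abab² commute with abab²abab²; so |C_G(abab²abab²)| ≥ |⟨abab²abab²⟩| = 5.
By orbit–stabilizer, |C_G(abab²abab²)| = |G| / |conj. class of abab²abab²| = 60 / 12 = 5.
The 5 elements commuting with abab²abab² are {e, bab²a, abab², bab²abab²a, abab²abab²}.

Answer: {e, bab²a, abab², bab²abab²a, abab²abab²}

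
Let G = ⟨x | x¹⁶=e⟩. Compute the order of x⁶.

Compute successive powers until reaching e:
  (x⁶)¹ = x⁶, (x⁶)² = x¹², (x⁶)³ = x², (x⁶)⁴ = x⁸, (x⁶)⁵ = x¹⁴, (x⁶)⁶ = x⁴, (x⁶)⁷ = x¹⁰, (x⁶)⁸ = e.
The smallest positive k with (x⁶)ᵏ = e is 8.

Answer: 8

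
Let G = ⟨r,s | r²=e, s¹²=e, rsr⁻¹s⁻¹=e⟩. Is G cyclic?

|G| = 24, but the maximum element order in G is 12 < 24. No single element generates all of G, so G is not cyclic.

Answer: No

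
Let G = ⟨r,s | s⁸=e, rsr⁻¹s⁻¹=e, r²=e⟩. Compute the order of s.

Compute successive powers until reaching e:
  s¹ = s, s² = s², s³ = s³, s⁴ = s⁴, s⁵ = s⁵, s⁶ = s⁶, s⁷ = s⁷, s⁸ = e.
The smallest positive k with sᵏ = e is 8.

Answer: 8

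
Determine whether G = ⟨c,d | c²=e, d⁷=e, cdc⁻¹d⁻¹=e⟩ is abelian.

Each pair of generators commutes: c·d = cd = d·c. Since the generators pairwise commute, every element of G commutes with every other, so G is abelian.

Answer: Yes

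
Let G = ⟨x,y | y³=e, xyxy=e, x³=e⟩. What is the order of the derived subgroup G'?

G' = [G, G] is generated by all commutators. The generator-pair commutators are: [x, y] = xy²x.
The subgroup they normally generate is {e, xy, x²y², xy²x}, of order 4.
Check: |G/G'| = 12/4 = 3 is the order of the abelianisation.

Answer: 4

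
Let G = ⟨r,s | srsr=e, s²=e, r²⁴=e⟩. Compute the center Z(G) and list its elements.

An element z ∈ Z(G) iff z commutes with every generator.
For example r¹² is central: (r¹²)·r = r¹³ = r·(r¹²); (r¹²)·s = r¹²s = s·(r¹²).
Whereas r ∉ Z(G) since r·s = rs ≠ r²³s = s·r.
Checking each of the 48 elements this way gives Z(G) = {e, r¹²}, of order 2.

Answer: {e, r¹²}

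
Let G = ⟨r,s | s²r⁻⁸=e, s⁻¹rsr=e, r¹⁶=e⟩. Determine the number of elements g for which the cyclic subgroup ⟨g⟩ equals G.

⟨g⟩ = G would require ord(g) = |G| = 32, but the maximum element order in G is 16 < 32. So G is not cyclic and no single element generates it: the count is 0.

Answer: 0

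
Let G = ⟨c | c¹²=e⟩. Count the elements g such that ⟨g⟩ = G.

G is cyclic of order 12. An element generates G iff its order is 12, and a cyclic group of order 12 has exactly φ(12) = 4 such elements.

Answer: 4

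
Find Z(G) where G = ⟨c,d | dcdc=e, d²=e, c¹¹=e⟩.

An element z ∈ Z(G) iff z commutes with every generator.
For example e is central: e·c = c = c·e; e·d = d = d·e.
Whereas c ∉ Z(G) since c·d = cd ≠ c¹⁰d = d·c.
Checking each of the 22 elements this way gives Z(G) = {e}, of order 1.

Answer: {e}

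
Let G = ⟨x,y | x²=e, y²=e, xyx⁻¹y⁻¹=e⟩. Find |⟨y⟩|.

|⟨y⟩| equals the order of y. Compute successive powers until reaching e:
  y¹ = y, y² = e.
The smallest positive k with yᵏ = e is 2, so |⟨y⟩| = 2.

Answer: 2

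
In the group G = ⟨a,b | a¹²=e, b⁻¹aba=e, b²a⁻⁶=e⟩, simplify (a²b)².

Compute successive powers of (a²b), reducing at each step:
  (a²b)²: (a²b) · a² = b;   b · b = a⁶

Answer: a⁶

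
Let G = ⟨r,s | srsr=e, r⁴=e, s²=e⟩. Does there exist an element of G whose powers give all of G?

Every cyclic group is abelian. But r·s = rs while s·r = r³s, so r·s ≠ s·r and G is not abelian. Hence G is not cyclic.

Answer: No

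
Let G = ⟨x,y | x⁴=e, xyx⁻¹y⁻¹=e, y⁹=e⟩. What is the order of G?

Enumerate words in the generators, reducing via the relations: the distinct elements are
  {e, x, y, xy, x², x³, y², y³, y⁴, y⁵, y⁶, y⁷, y⁸, xy², xy³, xy⁴, xy⁵, xy⁶, xy⁷, xy⁸, x²y, x³y, x²y², x²y³, x²y⁴, x²y⁵, x²y⁶, x²y⁷, x²y⁸, x³y², x³y³, x³y⁴, x³y⁵, x³y⁶, x³y⁷, x³y⁸}.
No further products give new elements, so |G| = 36.

Answer: 36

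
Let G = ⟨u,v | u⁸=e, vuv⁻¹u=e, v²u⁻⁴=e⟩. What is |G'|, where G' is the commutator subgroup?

G' = [G, G] is generated by all commutators. The generator-pair commutators are: [u, v] = u².
The subgroup they normally generate is {e, u², u⁴, u⁶}, of order 4.
Check: |G/G'| = 16/4 = 4 is the order of the abelianisation.

Answer: 4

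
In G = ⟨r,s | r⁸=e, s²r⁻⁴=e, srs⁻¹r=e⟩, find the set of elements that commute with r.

⟨r⟩ ⊆ C_G(r) since powers of r commute with r; so |C_G(r)| ≥ |⟨r⟩| = 8.
By orbit–stabilizer, |C_G(r)| = |G| / |conj. class of r| = 16 / 2 = 8.
The 8 elements commuting with r are {e, r, r², r³, r⁴, r⁵, r⁶, r⁷}.

Answer: {e, r, r², r³, r⁴, r⁵, r⁶, r⁷}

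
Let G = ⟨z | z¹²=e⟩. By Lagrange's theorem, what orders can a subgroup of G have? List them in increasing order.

|G| = 12 = 2² · 3. By Lagrange's theorem the order of any subgroup divides 12; the divisors of 12 are 1, 2, 3, 4, 6, 12.

Answer: 1, 2, 3, 4, 6, 12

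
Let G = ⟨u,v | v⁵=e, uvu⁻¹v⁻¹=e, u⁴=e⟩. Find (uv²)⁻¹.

The order of (uv²) is 20 (smallest k with (uv²)ᵏ = e), so (uv²)⁻¹ = (uv²)¹⁹ = u³v³.
Check: (uv²) · (u³v³) → (uv²) · u³ = v²;   (v²) · v³ = e, giving e as required.

Answer: u³v³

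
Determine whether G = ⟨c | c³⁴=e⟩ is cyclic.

|G| = 34. The element c has order 34 (its powers give 34 distinct elements), so ⟨c⟩ = G and G is cyclic.

Answer: Yes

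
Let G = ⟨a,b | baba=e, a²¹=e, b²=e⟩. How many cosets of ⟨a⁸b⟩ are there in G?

First find ord(a⁸b) by computing successive powers:
  (a⁸b)¹ = a⁸b, (a⁸b)² = e.
So |⟨a⁸b⟩| = ord(a⁸b) = 2. With |G| = 42, by Lagrange [G : ⟨a⁸b⟩] = 42/2 = 21.

Answer: 21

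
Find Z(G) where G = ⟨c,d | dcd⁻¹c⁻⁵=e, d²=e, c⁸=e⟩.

An element z ∈ Z(G) iff z commutes with every generator.
For example c² is central: (c²)·c = c³ = c·(c²); (c²)·d = c²d = d·(c²).
Whereas c ∉ Z(G) since c·d = cd ≠ c⁵d = d·c.
Checking each of the 16 elements this way gives Z(G) = {e, c², c⁴, c⁶}, of order 4.

Answer: {e, c², c⁴, c⁶}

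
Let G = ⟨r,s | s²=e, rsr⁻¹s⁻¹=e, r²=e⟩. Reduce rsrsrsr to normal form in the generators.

Multiply left to right, reducing at each step:
  r · s = rs
  (rs) · r = s
  s · s = e
  e · r = r
  r · s = rs
  (rs) · r = s

Answer: s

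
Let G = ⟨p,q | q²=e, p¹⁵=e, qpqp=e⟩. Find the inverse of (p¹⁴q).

The order of (p¹⁴q) is 2 (smallest k with (p¹⁴q)ᵏ = e), so (p¹⁴q)⁻¹ = (p¹⁴q)¹ = p¹⁴q.
Check: (p¹⁴q) · (p¹⁴q) → (p¹⁴q) · p¹⁴ = q;   q · q = e, giving e as required.

Answer: p¹⁴q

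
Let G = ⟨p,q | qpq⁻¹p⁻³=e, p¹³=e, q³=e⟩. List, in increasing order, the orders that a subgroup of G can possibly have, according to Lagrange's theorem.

|G| = 39 = 3 · 13. By Lagrange's theorem the order of any subgroup divides 39; the divisors of 39 are 1, 3, 13, 39.

Answer: 1, 3, 13, 39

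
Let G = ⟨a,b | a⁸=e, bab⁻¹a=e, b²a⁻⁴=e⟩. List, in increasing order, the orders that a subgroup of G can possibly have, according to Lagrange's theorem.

|G| = 16 = 2⁴. By Lagrange's theorem the order of any subgroup divides 16; the divisors of 16 are 1, 2, 4, 8, 16.

Answer: 1, 2, 4, 8, 16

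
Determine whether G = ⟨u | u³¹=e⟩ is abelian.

G has a single generator, so G is cyclic and hence abelian.

Answer: Yes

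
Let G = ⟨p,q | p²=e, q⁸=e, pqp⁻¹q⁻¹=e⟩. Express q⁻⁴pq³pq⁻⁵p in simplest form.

Multiply left to right, reducing at each step:
  (q⁴) · p = pq⁴
  (pq⁴) · q³ = pq⁷
  (pq⁷) · p = q⁷
  (q⁷) · q⁻⁵ = q²
  (q²) · p = pq²

Answer: pq²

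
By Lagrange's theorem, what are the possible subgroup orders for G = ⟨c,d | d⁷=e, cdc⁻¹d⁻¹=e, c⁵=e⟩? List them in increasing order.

|G| = 35 = 5 · 7. By Lagrange's theorem the order of any subgroup divides 35; the divisors of 35 are 1, 5, 7, 35.

Answer: 1, 5, 7, 35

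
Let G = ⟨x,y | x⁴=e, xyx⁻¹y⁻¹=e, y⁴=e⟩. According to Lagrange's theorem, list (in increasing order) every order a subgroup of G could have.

|G| = 16 = 2⁴. By Lagrange's theorem the order of any subgroup divides 16; the divisors of 16 are 1, 2, 4, 8, 16.

Answer: 1, 2, 4, 8, 16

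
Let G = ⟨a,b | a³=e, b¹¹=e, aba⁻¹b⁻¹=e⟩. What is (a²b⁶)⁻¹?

The order of (a²b⁶) is 33 (smallest k with (a²b⁶)ᵏ = e), so (a²b⁶)⁻¹ = (a²b⁶)³² = ab⁵.
Check: (a²b⁶) · (ab⁵) → (a²b⁶) · a = b⁶;   (b⁶) · b⁵ = e, giving e as required.

Answer: ab⁵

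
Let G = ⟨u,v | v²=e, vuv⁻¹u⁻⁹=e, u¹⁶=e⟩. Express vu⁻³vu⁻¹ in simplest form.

Multiply left to right, reducing at each step:
  v · u⁻³ = u⁵v
  (u⁵v) · v = u⁵
  (u⁵) · u⁻¹ = u⁴

Answer: u⁴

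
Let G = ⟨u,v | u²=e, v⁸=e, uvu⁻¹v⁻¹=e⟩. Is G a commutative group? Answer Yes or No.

Each pair of generators commutes: u·v = uv = v·u. Since the generators pairwise commute, every element of G commutes with every other, so G is abelian.

Answer: Yes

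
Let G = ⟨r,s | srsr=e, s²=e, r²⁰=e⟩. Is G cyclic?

Every cyclic group is abelian. But r·s = rs while s·r = r¹⁹s, so r·s ≠ s·r and G is not abelian. Hence G is not cyclic.

Answer: No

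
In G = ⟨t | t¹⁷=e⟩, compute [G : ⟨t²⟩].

First find ord(t²) by computing successive powers:
  (t²)¹ = t², (t²)² = t⁴, (t²)³ = t⁶, (t²)⁴ = t⁸, (t²)⁵ = t¹⁰, (t²)⁶ = t¹², (t²)⁷ = t¹⁴, (t²)⁸ = t¹⁶, (t²)⁹ = t, (t²)¹⁰ = t³, (t²)¹¹ = t⁵, (t²)¹² = t⁷, (t²)¹³ = t⁹, (t²)¹⁴ = t¹¹, (t²)¹⁵ = t¹³, (t²)¹⁶ = t¹⁵, (t²)¹⁷ = e.
So |⟨t²⟩| = ord(t²) = 17. With |G| = 17, by Lagrange [G : ⟨t²⟩] = 17/17 = 1.

Answer: 1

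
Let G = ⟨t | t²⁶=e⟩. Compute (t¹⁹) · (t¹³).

Compute (t¹⁹) · (t¹³) by multiplying left to right and reducing via the relations at each step:
  (t¹⁹) · t¹³ = t⁶

Answer: t⁶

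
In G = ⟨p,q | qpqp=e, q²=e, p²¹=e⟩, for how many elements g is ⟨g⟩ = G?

⟨g⟩ = G would require ord(g) = |G| = 42, but the maximum element order in G is 21 < 42. So G is not cyclic and no single element generates it: the count is 0.

Answer: 0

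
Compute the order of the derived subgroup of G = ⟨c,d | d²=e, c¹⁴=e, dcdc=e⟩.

G' = [G, G] is generated by all commutators. The generator-pair commutators are: [c, d] = c².
The subgroup they normally generate is {e, c², c⁴, c⁶, c⁸, c¹⁰, c¹²}, of order 7.
Check: |G/G'| = 28/7 = 4 is the order of the abelianisation.

Answer: 7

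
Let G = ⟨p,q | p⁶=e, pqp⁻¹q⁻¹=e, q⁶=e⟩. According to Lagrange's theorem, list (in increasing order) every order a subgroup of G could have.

|G| = 36 = 2² · 3². By Lagrange's theorem the order of any subgroup divides 36; the divisors of 36 are 1, 2, 3, 4, 6, 9, 12, 18, 36.

Answer: 1, 2, 3, 4, 6, 9, 12, 18, 36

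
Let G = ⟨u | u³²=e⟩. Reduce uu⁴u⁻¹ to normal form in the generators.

Multiply left to right, reducing at each step:
  u · u⁴ = u⁵
  (u⁵) · u⁻¹ = u⁴

Answer: u⁴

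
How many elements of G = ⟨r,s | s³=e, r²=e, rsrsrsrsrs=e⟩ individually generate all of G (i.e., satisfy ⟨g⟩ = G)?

⟨g⟩ = G would require ord(g) = |G| = 60, but the maximum element order in G is 5 < 60. So G is not cyclic and no single element generates it: the count is 0.

Answer: 0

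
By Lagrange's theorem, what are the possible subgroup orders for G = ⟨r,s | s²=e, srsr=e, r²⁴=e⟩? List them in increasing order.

|G| = 48 = 2⁴ · 3. By Lagrange's theorem the order of any subgroup divides 48; the divisors of 48 are 1, 2, 3, 4, 6, 8, 12, 16, 24, 48.

Answer: 1, 2, 3, 4, 6, 8, 12, 16, 24, 48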